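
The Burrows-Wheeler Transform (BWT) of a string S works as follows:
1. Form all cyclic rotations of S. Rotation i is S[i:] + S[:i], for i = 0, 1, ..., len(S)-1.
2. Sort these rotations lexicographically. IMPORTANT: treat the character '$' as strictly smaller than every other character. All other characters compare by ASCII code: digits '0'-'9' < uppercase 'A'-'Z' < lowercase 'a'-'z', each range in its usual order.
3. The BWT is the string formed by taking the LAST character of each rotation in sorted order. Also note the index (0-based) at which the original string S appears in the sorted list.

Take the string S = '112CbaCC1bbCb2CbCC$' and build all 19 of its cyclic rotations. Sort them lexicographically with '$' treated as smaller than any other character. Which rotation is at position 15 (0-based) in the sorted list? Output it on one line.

All 19 rotations (rotation i = S[i:]+S[:i]):
  rot[0] = 112CbaCC1bbCb2CbCC$
  rot[1] = 12CbaCC1bbCb2CbCC$1
  rot[2] = 2CbaCC1bbCb2CbCC$11
  rot[3] = CbaCC1bbCb2CbCC$112
  rot[4] = baCC1bbCb2CbCC$112C
  rot[5] = aCC1bbCb2CbCC$112Cb
  rot[6] = CC1bbCb2CbCC$112Cba
  rot[7] = C1bbCb2CbCC$112CbaC
  rot[8] = 1bbCb2CbCC$112CbaCC
  rot[9] = bbCb2CbCC$112CbaCC1
  rot[10] = bCb2CbCC$112CbaCC1b
  rot[11] = Cb2CbCC$112CbaCC1bb
  rot[12] = b2CbCC$112CbaCC1bbC
  rot[13] = 2CbCC$112CbaCC1bbCb
  rot[14] = CbCC$112CbaCC1bbCb2
  rot[15] = bCC$112CbaCC1bbCb2C
  rot[16] = CC$112CbaCC1bbCb2Cb
  rot[17] = C$112CbaCC1bbCb2CbC
  rot[18] = $112CbaCC1bbCb2CbCC
Sorted (with $ < everything):
  sorted[0] = $112CbaCC1bbCb2CbCC
  sorted[1] = 112CbaCC1bbCb2CbCC$
  sorted[2] = 12CbaCC1bbCb2CbCC$1
  sorted[3] = 1bbCb2CbCC$112CbaCC
  sorted[4] = 2CbCC$112CbaCC1bbCb
  sorted[5] = 2CbaCC1bbCb2CbCC$11
  sorted[6] = C$112CbaCC1bbCb2CbC
  sorted[7] = C1bbCb2CbCC$112CbaC
  sorted[8] = CC$112CbaCC1bbCb2Cb
  sorted[9] = CC1bbCb2CbCC$112Cba
  sorted[10] = Cb2CbCC$112CbaCC1bb
  sorted[11] = CbCC$112CbaCC1bbCb2
  sorted[12] = CbaCC1bbCb2CbCC$112
  sorted[13] = aCC1bbCb2CbCC$112Cb
  sorted[14] = b2CbCC$112CbaCC1bbC
  sorted[15] = bCC$112CbaCC1bbCb2C
  sorted[16] = bCb2CbCC$112CbaCC1b
  sorted[17] = baCC1bbCb2CbCC$112C
  sorted[18] = bbCb2CbCC$112CbaCC1
sorted[15] = bCC$112CbaCC1bbCb2C

Answer: bCC$112CbaCC1bbCb2C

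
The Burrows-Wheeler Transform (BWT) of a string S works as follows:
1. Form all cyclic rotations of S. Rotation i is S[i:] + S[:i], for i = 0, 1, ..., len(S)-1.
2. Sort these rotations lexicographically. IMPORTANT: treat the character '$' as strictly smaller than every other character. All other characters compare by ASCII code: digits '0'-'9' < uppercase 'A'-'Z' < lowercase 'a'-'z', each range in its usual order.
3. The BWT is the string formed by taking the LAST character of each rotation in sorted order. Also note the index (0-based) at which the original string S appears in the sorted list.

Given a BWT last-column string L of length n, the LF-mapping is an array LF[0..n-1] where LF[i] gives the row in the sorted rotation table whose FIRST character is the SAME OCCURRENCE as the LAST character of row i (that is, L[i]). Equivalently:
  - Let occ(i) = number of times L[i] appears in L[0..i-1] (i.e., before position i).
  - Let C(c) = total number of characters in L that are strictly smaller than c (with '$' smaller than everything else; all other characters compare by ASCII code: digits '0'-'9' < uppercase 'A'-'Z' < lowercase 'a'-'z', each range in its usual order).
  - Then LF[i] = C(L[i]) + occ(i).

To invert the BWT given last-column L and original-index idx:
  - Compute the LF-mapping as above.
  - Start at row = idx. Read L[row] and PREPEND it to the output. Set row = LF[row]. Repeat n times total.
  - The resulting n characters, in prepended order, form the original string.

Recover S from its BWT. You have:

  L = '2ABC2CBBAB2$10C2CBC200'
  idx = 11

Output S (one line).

Answer: A2B2CB2A0B21B0CBC0CC2$

Derivation:
LF mapping: 5 10 12 17 6 18 13 14 11 15 7 0 4 1 19 8 20 16 21 9 2 3
Walk LF starting at row 11, prepending L[row]:
  step 1: row=11, L[11]='$', prepend. Next row=LF[11]=0
  step 2: row=0, L[0]='2', prepend. Next row=LF[0]=5
  step 3: row=5, L[5]='C', prepend. Next row=LF[5]=18
  step 4: row=18, L[18]='C', prepend. Next row=LF[18]=21
  step 5: row=21, L[21]='0', prepend. Next row=LF[21]=3
  step 6: row=3, L[3]='C', prepend. Next row=LF[3]=17
  step 7: row=17, L[17]='B', prepend. Next row=LF[17]=16
  step 8: row=16, L[16]='C', prepend. Next row=LF[16]=20
  step 9: row=20, L[20]='0', prepend. Next row=LF[20]=2
  step 10: row=2, L[2]='B', prepend. Next row=LF[2]=12
  step 11: row=12, L[12]='1', prepend. Next row=LF[12]=4
  step 12: row=4, L[4]='2', prepend. Next row=LF[4]=6
  step 13: row=6, L[6]='B', prepend. Next row=LF[6]=13
  step 14: row=13, L[13]='0', prepend. Next row=LF[13]=1
  step 15: row=1, L[1]='A', prepend. Next row=LF[1]=10
  step 16: row=10, L[10]='2', prepend. Next row=LF[10]=7
  step 17: row=7, L[7]='B', prepend. Next row=LF[7]=14
  step 18: row=14, L[14]='C', prepend. Next row=LF[14]=19
  step 19: row=19, L[19]='2', prepend. Next row=LF[19]=9
  step 20: row=9, L[9]='B', prepend. Next row=LF[9]=15
  step 21: row=15, L[15]='2', prepend. Next row=LF[15]=8
  step 22: row=8, L[8]='A', prepend. Next row=LF[8]=11
Reversed output: A2B2CB2A0B21B0CBC0CC2$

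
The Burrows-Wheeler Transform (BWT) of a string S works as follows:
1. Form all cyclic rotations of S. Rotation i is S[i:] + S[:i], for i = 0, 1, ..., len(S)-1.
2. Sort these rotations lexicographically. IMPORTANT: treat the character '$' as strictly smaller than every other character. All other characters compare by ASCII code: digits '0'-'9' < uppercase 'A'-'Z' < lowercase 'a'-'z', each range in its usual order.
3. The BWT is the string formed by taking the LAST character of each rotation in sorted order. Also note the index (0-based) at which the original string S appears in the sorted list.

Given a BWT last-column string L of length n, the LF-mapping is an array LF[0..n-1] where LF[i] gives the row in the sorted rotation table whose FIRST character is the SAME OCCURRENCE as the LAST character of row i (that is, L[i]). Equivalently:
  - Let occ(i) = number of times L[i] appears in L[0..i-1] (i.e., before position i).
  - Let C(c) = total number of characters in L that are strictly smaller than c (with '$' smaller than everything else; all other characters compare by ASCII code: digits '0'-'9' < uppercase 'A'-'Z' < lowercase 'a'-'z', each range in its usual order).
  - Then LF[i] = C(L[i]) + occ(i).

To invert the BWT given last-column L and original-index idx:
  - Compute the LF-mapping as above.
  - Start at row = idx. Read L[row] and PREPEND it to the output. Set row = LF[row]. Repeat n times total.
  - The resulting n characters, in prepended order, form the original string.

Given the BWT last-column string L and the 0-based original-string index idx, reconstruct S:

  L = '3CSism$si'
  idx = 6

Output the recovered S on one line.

Answer: missiSC3$

Derivation:
LF mapping: 1 2 3 4 7 6 0 8 5
Walk LF starting at row 6, prepending L[row]:
  step 1: row=6, L[6]='$', prepend. Next row=LF[6]=0
  step 2: row=0, L[0]='3', prepend. Next row=LF[0]=1
  step 3: row=1, L[1]='C', prepend. Next row=LF[1]=2
  step 4: row=2, L[2]='S', prepend. Next row=LF[2]=3
  step 5: row=3, L[3]='i', prepend. Next row=LF[3]=4
  step 6: row=4, L[4]='s', prepend. Next row=LF[4]=7
  step 7: row=7, L[7]='s', prepend. Next row=LF[7]=8
  step 8: row=8, L[8]='i', prepend. Next row=LF[8]=5
  step 9: row=5, L[5]='m', prepend. Next row=LF[5]=6
Reversed output: missiSC3$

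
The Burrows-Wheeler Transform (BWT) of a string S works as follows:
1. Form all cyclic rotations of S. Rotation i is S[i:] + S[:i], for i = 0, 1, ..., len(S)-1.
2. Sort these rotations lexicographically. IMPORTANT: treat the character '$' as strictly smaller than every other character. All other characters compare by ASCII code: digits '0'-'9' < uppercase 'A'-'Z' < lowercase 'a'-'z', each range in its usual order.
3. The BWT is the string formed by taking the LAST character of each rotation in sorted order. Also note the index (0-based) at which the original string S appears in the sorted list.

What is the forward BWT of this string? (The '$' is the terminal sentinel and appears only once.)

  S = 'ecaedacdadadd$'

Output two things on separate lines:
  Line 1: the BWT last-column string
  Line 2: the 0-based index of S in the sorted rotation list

Answer: ddddceadecaa$a
12

Derivation:
All 14 rotations (rotation i = S[i:]+S[:i]):
  rot[0] = ecaedacdadadd$
  rot[1] = caedacdadadd$e
  rot[2] = aedacdadadd$ec
  rot[3] = edacdadadd$eca
  rot[4] = dacdadadd$ecae
  rot[5] = acdadadd$ecaed
  rot[6] = cdadadd$ecaeda
  rot[7] = dadadd$ecaedac
  rot[8] = adadd$ecaedacd
  rot[9] = dadd$ecaedacda
  rot[10] = add$ecaedacdad
  rot[11] = dd$ecaedacdada
  rot[12] = d$ecaedacdadad
  rot[13] = $ecaedacdadadd
Sorted (with $ < everything):
  sorted[0] = $ecaedacdadadd  (last char: 'd')
  sorted[1] = acdadadd$ecaed  (last char: 'd')
  sorted[2] = adadd$ecaedacd  (last char: 'd')
  sorted[3] = add$ecaedacdad  (last char: 'd')
  sorted[4] = aedacdadadd$ec  (last char: 'c')
  sorted[5] = caedacdadadd$e  (last char: 'e')
  sorted[6] = cdadadd$ecaeda  (last char: 'a')
  sorted[7] = d$ecaedacdadad  (last char: 'd')
  sorted[8] = dacdadadd$ecae  (last char: 'e')
  sorted[9] = dadadd$ecaedac  (last char: 'c')
  sorted[10] = dadd$ecaedacda  (last char: 'a')
  sorted[11] = dd$ecaedacdada  (last char: 'a')
  sorted[12] = ecaedacdadadd$  (last char: '$')
  sorted[13] = edacdadadd$eca  (last char: 'a')
Last column: ddddceadecaa$a
Original string S is at sorted index 12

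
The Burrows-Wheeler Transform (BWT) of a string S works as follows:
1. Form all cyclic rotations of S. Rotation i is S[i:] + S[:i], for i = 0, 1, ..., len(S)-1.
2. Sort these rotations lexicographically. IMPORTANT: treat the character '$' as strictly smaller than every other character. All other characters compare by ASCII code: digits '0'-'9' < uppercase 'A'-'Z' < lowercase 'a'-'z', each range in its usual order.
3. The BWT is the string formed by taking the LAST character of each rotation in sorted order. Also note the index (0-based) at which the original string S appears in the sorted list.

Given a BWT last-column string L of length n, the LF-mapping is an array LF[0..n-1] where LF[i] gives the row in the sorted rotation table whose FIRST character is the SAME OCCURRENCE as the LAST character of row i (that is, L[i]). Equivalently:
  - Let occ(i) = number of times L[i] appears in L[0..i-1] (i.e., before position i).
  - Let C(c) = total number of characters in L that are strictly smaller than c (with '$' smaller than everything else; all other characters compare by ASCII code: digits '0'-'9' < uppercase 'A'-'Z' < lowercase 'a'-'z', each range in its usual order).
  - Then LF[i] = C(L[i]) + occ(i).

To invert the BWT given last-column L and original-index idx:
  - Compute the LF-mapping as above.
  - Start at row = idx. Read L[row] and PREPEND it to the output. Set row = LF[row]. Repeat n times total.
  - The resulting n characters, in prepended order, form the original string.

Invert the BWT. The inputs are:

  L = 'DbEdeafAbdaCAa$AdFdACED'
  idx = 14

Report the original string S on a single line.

Answer: aaEeAdbDfCddEAaCFdAbAD$

Derivation:
LF mapping: 7 15 9 17 21 12 22 1 16 18 13 5 2 14 0 3 19 11 20 4 6 10 8
Walk LF starting at row 14, prepending L[row]:
  step 1: row=14, L[14]='$', prepend. Next row=LF[14]=0
  step 2: row=0, L[0]='D', prepend. Next row=LF[0]=7
  step 3: row=7, L[7]='A', prepend. Next row=LF[7]=1
  step 4: row=1, L[1]='b', prepend. Next row=LF[1]=15
  step 5: row=15, L[15]='A', prepend. Next row=LF[15]=3
  step 6: row=3, L[3]='d', prepend. Next row=LF[3]=17
  step 7: row=17, L[17]='F', prepend. Next row=LF[17]=11
  step 8: row=11, L[11]='C', prepend. Next row=LF[11]=5
  step 9: row=5, L[5]='a', prepend. Next row=LF[5]=12
  step 10: row=12, L[12]='A', prepend. Next row=LF[12]=2
  step 11: row=2, L[2]='E', prepend. Next row=LF[2]=9
  step 12: row=9, L[9]='d', prepend. Next row=LF[9]=18
  step 13: row=18, L[18]='d', prepend. Next row=LF[18]=20
  step 14: row=20, L[20]='C', prepend. Next row=LF[20]=6
  step 15: row=6, L[6]='f', prepend. Next row=LF[6]=22
  step 16: row=22, L[22]='D', prepend. Next row=LF[22]=8
  step 17: row=8, L[8]='b', prepend. Next row=LF[8]=16
  step 18: row=16, L[16]='d', prepend. Next row=LF[16]=19
  step 19: row=19, L[19]='A', prepend. Next row=LF[19]=4
  step 20: row=4, L[4]='e', prepend. Next row=LF[4]=21
  step 21: row=21, L[21]='E', prepend. Next row=LF[21]=10
  step 22: row=10, L[10]='a', prepend. Next row=LF[10]=13
  step 23: row=13, L[13]='a', prepend. Next row=LF[13]=14
Reversed output: aaEeAdbDfCddEAaCFdAbAD$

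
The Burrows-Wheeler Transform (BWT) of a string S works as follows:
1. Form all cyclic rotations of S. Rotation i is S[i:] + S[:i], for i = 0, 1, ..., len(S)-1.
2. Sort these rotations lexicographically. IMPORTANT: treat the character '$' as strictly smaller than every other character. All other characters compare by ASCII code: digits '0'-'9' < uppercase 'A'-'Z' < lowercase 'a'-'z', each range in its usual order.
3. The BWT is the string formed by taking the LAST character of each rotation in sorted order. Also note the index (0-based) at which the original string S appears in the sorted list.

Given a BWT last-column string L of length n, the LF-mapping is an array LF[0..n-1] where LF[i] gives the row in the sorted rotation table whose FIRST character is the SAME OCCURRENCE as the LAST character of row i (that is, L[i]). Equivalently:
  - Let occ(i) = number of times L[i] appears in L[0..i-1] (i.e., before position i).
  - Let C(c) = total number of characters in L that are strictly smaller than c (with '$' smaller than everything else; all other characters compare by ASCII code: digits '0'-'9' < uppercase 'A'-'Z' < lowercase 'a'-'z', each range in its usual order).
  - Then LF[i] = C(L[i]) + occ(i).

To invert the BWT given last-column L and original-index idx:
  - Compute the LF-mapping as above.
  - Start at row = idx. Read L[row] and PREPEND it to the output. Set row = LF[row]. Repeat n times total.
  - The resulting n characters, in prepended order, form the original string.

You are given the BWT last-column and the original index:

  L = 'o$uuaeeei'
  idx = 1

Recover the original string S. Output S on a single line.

LF mapping: 6 0 7 8 1 2 3 4 5
Walk LF starting at row 1, prepending L[row]:
  step 1: row=1, L[1]='$', prepend. Next row=LF[1]=0
  step 2: row=0, L[0]='o', prepend. Next row=LF[0]=6
  step 3: row=6, L[6]='e', prepend. Next row=LF[6]=3
  step 4: row=3, L[3]='u', prepend. Next row=LF[3]=8
  step 5: row=8, L[8]='i', prepend. Next row=LF[8]=5
  step 6: row=5, L[5]='e', prepend. Next row=LF[5]=2
  step 7: row=2, L[2]='u', prepend. Next row=LF[2]=7
  step 8: row=7, L[7]='e', prepend. Next row=LF[7]=4
  step 9: row=4, L[4]='a', prepend. Next row=LF[4]=1
Reversed output: aeueiueo$

Answer: aeueiueo$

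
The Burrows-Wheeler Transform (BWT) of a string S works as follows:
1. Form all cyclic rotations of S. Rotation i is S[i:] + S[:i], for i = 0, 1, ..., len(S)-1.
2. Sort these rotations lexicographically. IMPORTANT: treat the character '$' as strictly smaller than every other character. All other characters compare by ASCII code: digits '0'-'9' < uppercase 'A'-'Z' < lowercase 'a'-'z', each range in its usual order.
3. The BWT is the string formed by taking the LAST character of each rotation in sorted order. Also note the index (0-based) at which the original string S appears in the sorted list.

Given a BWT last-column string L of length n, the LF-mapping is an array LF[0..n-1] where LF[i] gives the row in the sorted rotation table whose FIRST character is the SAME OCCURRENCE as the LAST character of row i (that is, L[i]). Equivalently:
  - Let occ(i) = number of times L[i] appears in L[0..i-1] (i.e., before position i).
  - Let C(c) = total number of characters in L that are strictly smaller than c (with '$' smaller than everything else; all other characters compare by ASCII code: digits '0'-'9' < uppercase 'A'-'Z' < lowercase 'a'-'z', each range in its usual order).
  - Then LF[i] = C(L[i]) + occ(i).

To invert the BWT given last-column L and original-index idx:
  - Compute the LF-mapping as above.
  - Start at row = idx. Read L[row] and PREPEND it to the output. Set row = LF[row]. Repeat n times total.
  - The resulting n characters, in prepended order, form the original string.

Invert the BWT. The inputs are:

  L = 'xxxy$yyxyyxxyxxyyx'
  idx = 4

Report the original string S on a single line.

LF mapping: 1 2 3 10 0 11 12 4 13 14 5 6 15 7 8 16 17 9
Walk LF starting at row 4, prepending L[row]:
  step 1: row=4, L[4]='$', prepend. Next row=LF[4]=0
  step 2: row=0, L[0]='x', prepend. Next row=LF[0]=1
  step 3: row=1, L[1]='x', prepend. Next row=LF[1]=2
  step 4: row=2, L[2]='x', prepend. Next row=LF[2]=3
  step 5: row=3, L[3]='y', prepend. Next row=LF[3]=10
  step 6: row=10, L[10]='x', prepend. Next row=LF[10]=5
  step 7: row=5, L[5]='y', prepend. Next row=LF[5]=11
  step 8: row=11, L[11]='x', prepend. Next row=LF[11]=6
  step 9: row=6, L[6]='y', prepend. Next row=LF[6]=12
  step 10: row=12, L[12]='y', prepend. Next row=LF[12]=15
  step 11: row=15, L[15]='y', prepend. Next row=LF[15]=16
  step 12: row=16, L[16]='y', prepend. Next row=LF[16]=17
  step 13: row=17, L[17]='x', prepend. Next row=LF[17]=9
  step 14: row=9, L[9]='y', prepend. Next row=LF[9]=14
  step 15: row=14, L[14]='x', prepend. Next row=LF[14]=8
  step 16: row=8, L[8]='y', prepend. Next row=LF[8]=13
  step 17: row=13, L[13]='x', prepend. Next row=LF[13]=7
  step 18: row=7, L[7]='x', prepend. Next row=LF[7]=4
Reversed output: xxyxyxyyyyxyxyxxx$

Answer: xxyxyxyyyyxyxyxxx$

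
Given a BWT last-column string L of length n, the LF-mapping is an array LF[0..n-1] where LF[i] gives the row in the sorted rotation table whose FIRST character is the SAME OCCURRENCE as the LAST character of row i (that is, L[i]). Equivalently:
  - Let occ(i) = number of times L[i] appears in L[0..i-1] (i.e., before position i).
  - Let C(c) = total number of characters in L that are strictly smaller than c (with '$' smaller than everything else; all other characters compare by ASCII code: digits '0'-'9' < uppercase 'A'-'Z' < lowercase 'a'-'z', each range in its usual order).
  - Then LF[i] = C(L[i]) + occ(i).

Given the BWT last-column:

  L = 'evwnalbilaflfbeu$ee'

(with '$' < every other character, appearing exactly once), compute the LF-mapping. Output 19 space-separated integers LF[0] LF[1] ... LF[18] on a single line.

Char counts: '$':1, 'a':2, 'b':2, 'e':4, 'f':2, 'i':1, 'l':3, 'n':1, 'u':1, 'v':1, 'w':1
C (first-col start): C('$')=0, C('a')=1, C('b')=3, C('e')=5, C('f')=9, C('i')=11, C('l')=12, C('n')=15, C('u')=16, C('v')=17, C('w')=18
L[0]='e': occ=0, LF[0]=C('e')+0=5+0=5
L[1]='v': occ=0, LF[1]=C('v')+0=17+0=17
L[2]='w': occ=0, LF[2]=C('w')+0=18+0=18
L[3]='n': occ=0, LF[3]=C('n')+0=15+0=15
L[4]='a': occ=0, LF[4]=C('a')+0=1+0=1
L[5]='l': occ=0, LF[5]=C('l')+0=12+0=12
L[6]='b': occ=0, LF[6]=C('b')+0=3+0=3
L[7]='i': occ=0, LF[7]=C('i')+0=11+0=11
L[8]='l': occ=1, LF[8]=C('l')+1=12+1=13
L[9]='a': occ=1, LF[9]=C('a')+1=1+1=2
L[10]='f': occ=0, LF[10]=C('f')+0=9+0=9
L[11]='l': occ=2, LF[11]=C('l')+2=12+2=14
L[12]='f': occ=1, LF[12]=C('f')+1=9+1=10
L[13]='b': occ=1, LF[13]=C('b')+1=3+1=4
L[14]='e': occ=1, LF[14]=C('e')+1=5+1=6
L[15]='u': occ=0, LF[15]=C('u')+0=16+0=16
L[16]='$': occ=0, LF[16]=C('$')+0=0+0=0
L[17]='e': occ=2, LF[17]=C('e')+2=5+2=7
L[18]='e': occ=3, LF[18]=C('e')+3=5+3=8

Answer: 5 17 18 15 1 12 3 11 13 2 9 14 10 4 6 16 0 7 8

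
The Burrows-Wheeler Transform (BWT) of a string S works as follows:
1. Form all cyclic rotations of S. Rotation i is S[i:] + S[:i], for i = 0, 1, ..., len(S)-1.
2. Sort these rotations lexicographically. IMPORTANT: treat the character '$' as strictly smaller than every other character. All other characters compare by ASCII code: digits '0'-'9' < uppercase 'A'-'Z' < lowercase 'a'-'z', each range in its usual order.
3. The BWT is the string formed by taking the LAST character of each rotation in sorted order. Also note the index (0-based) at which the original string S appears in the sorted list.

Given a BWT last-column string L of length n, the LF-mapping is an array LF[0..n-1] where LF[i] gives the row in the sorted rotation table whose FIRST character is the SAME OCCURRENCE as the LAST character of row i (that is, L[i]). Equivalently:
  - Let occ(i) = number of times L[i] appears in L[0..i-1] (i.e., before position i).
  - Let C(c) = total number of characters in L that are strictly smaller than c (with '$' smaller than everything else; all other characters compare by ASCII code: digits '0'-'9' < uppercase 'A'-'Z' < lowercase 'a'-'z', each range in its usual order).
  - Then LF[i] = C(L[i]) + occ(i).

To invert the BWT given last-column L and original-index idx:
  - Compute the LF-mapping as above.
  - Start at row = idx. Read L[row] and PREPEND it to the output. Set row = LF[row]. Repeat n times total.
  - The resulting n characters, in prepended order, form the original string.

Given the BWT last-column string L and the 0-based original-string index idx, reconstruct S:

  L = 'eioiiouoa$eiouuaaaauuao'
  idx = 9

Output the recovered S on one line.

Answer: iaeiaoiiaouuoauauuoaoe$

Derivation:
LF mapping: 7 9 13 10 11 14 18 15 1 0 8 12 16 19 20 2 3 4 5 21 22 6 17
Walk LF starting at row 9, prepending L[row]:
  step 1: row=9, L[9]='$', prepend. Next row=LF[9]=0
  step 2: row=0, L[0]='e', prepend. Next row=LF[0]=7
  step 3: row=7, L[7]='o', prepend. Next row=LF[7]=15
  step 4: row=15, L[15]='a', prepend. Next row=LF[15]=2
  step 5: row=2, L[2]='o', prepend. Next row=LF[2]=13
  step 6: row=13, L[13]='u', prepend. Next row=LF[13]=19
  step 7: row=19, L[19]='u', prepend. Next row=LF[19]=21
  step 8: row=21, L[21]='a', prepend. Next row=LF[21]=6
  step 9: row=6, L[6]='u', prepend. Next row=LF[6]=18
  step 10: row=18, L[18]='a', prepend. Next row=LF[18]=5
  step 11: row=5, L[5]='o', prepend. Next row=LF[5]=14
  step 12: row=14, L[14]='u', prepend. Next row=LF[14]=20
  step 13: row=20, L[20]='u', prepend. Next row=LF[20]=22
  step 14: row=22, L[22]='o', prepend. Next row=LF[22]=17
  step 15: row=17, L[17]='a', prepend. Next row=LF[17]=4
  step 16: row=4, L[4]='i', prepend. Next row=LF[4]=11
  step 17: row=11, L[11]='i', prepend. Next row=LF[11]=12
  step 18: row=12, L[12]='o', prepend. Next row=LF[12]=16
  step 19: row=16, L[16]='a', prepend. Next row=LF[16]=3
  step 20: row=3, L[3]='i', prepend. Next row=LF[3]=10
  step 21: row=10, L[10]='e', prepend. Next row=LF[10]=8
  step 22: row=8, L[8]='a', prepend. Next row=LF[8]=1
  step 23: row=1, L[1]='i', prepend. Next row=LF[1]=9
Reversed output: iaeiaoiiaouuoauauuoaoe$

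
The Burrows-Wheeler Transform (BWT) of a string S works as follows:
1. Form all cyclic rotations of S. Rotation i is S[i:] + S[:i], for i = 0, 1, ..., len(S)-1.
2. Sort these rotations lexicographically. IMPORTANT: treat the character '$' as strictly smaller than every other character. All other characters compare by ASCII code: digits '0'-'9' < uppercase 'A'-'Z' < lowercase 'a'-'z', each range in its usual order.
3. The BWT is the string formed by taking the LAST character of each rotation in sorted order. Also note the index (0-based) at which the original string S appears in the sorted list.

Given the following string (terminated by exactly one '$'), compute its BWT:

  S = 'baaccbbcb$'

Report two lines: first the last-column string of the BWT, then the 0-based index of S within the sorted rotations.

Answer: bbac$cbbca
4

Derivation:
All 10 rotations (rotation i = S[i:]+S[:i]):
  rot[0] = baaccbbcb$
  rot[1] = aaccbbcb$b
  rot[2] = accbbcb$ba
  rot[3] = ccbbcb$baa
  rot[4] = cbbcb$baac
  rot[5] = bbcb$baacc
  rot[6] = bcb$baaccb
  rot[7] = cb$baaccbb
  rot[8] = b$baaccbbc
  rot[9] = $baaccbbcb
Sorted (with $ < everything):
  sorted[0] = $baaccbbcb  (last char: 'b')
  sorted[1] = aaccbbcb$b  (last char: 'b')
  sorted[2] = accbbcb$ba  (last char: 'a')
  sorted[3] = b$baaccbbc  (last char: 'c')
  sorted[4] = baaccbbcb$  (last char: '$')
  sorted[5] = bbcb$baacc  (last char: 'c')
  sorted[6] = bcb$baaccb  (last char: 'b')
  sorted[7] = cb$baaccbb  (last char: 'b')
  sorted[8] = cbbcb$baac  (last char: 'c')
  sorted[9] = ccbbcb$baa  (last char: 'a')
Last column: bbac$cbbca
Original string S is at sorted index 4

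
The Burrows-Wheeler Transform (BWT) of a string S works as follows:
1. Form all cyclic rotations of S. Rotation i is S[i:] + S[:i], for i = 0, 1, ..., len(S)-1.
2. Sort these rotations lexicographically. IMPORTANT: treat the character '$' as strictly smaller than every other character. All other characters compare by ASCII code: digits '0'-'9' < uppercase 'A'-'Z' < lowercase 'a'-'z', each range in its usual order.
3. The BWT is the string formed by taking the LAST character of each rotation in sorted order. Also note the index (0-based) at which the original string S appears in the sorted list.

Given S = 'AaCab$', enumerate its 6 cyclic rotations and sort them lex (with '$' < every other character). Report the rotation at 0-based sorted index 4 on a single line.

All 6 rotations (rotation i = S[i:]+S[:i]):
  rot[0] = AaCab$
  rot[1] = aCab$A
  rot[2] = Cab$Aa
  rot[3] = ab$AaC
  rot[4] = b$AaCa
  rot[5] = $AaCab
Sorted (with $ < everything):
  sorted[0] = $AaCab
  sorted[1] = AaCab$
  sorted[2] = Cab$Aa
  sorted[3] = aCab$A
  sorted[4] = ab$AaC
  sorted[5] = b$AaCa
sorted[4] = ab$AaC

Answer: ab$AaC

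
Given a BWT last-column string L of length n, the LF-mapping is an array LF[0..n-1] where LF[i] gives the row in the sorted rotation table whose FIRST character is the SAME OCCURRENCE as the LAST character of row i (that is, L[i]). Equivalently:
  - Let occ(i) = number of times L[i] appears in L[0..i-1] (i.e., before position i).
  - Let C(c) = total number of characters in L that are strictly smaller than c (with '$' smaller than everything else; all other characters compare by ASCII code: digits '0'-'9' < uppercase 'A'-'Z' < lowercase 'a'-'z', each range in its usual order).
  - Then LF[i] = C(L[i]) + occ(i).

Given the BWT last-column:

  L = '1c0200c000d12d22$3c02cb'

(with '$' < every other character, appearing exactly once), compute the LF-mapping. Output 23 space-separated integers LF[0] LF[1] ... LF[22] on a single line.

Char counts: '$':1, '0':7, '1':2, '2':5, '3':1, 'b':1, 'c':4, 'd':2
C (first-col start): C('$')=0, C('0')=1, C('1')=8, C('2')=10, C('3')=15, C('b')=16, C('c')=17, C('d')=21
L[0]='1': occ=0, LF[0]=C('1')+0=8+0=8
L[1]='c': occ=0, LF[1]=C('c')+0=17+0=17
L[2]='0': occ=0, LF[2]=C('0')+0=1+0=1
L[3]='2': occ=0, LF[3]=C('2')+0=10+0=10
L[4]='0': occ=1, LF[4]=C('0')+1=1+1=2
L[5]='0': occ=2, LF[5]=C('0')+2=1+2=3
L[6]='c': occ=1, LF[6]=C('c')+1=17+1=18
L[7]='0': occ=3, LF[7]=C('0')+3=1+3=4
L[8]='0': occ=4, LF[8]=C('0')+4=1+4=5
L[9]='0': occ=5, LF[9]=C('0')+5=1+5=6
L[10]='d': occ=0, LF[10]=C('d')+0=21+0=21
L[11]='1': occ=1, LF[11]=C('1')+1=8+1=9
L[12]='2': occ=1, LF[12]=C('2')+1=10+1=11
L[13]='d': occ=1, LF[13]=C('d')+1=21+1=22
L[14]='2': occ=2, LF[14]=C('2')+2=10+2=12
L[15]='2': occ=3, LF[15]=C('2')+3=10+3=13
L[16]='$': occ=0, LF[16]=C('$')+0=0+0=0
L[17]='3': occ=0, LF[17]=C('3')+0=15+0=15
L[18]='c': occ=2, LF[18]=C('c')+2=17+2=19
L[19]='0': occ=6, LF[19]=C('0')+6=1+6=7
L[20]='2': occ=4, LF[20]=C('2')+4=10+4=14
L[21]='c': occ=3, LF[21]=C('c')+3=17+3=20
L[22]='b': occ=0, LF[22]=C('b')+0=16+0=16

Answer: 8 17 1 10 2 3 18 4 5 6 21 9 11 22 12 13 0 15 19 7 14 20 16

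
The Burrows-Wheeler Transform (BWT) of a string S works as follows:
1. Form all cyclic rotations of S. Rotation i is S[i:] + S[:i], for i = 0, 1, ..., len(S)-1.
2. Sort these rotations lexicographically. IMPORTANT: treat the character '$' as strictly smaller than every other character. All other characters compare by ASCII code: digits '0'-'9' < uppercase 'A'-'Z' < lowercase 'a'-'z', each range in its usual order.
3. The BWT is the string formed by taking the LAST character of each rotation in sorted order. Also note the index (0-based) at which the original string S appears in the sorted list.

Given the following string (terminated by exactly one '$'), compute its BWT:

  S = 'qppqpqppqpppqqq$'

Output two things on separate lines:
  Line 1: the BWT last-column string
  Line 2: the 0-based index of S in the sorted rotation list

All 16 rotations (rotation i = S[i:]+S[:i]):
  rot[0] = qppqpqppqpppqqq$
  rot[1] = ppqpqppqpppqqq$q
  rot[2] = pqpqppqpppqqq$qp
  rot[3] = qpqppqpppqqq$qpp
  rot[4] = pqppqpppqqq$qppq
  rot[5] = qppqpppqqq$qppqp
  rot[6] = ppqpppqqq$qppqpq
  rot[7] = pqpppqqq$qppqpqp
  rot[8] = qpppqqq$qppqpqpp
  rot[9] = pppqqq$qppqpqppq
  rot[10] = ppqqq$qppqpqppqp
  rot[11] = pqqq$qppqpqppqpp
  rot[12] = qqq$qppqpqppqppp
  rot[13] = qq$qppqpqppqpppq
  rot[14] = q$qppqpqppqpppqq
  rot[15] = $qppqpqppqpppqqq
Sorted (with $ < everything):
  sorted[0] = $qppqpqppqpppqqq  (last char: 'q')
  sorted[1] = pppqqq$qppqpqppq  (last char: 'q')
  sorted[2] = ppqpppqqq$qppqpq  (last char: 'q')
  sorted[3] = ppqpqppqpppqqq$q  (last char: 'q')
  sorted[4] = ppqqq$qppqpqppqp  (last char: 'p')
  sorted[5] = pqpppqqq$qppqpqp  (last char: 'p')
  sorted[6] = pqppqpppqqq$qppq  (last char: 'q')
  sorted[7] = pqpqppqpppqqq$qp  (last char: 'p')
  sorted[8] = pqqq$qppqpqppqpp  (last char: 'p')
  sorted[9] = q$qppqpqppqpppqq  (last char: 'q')
  sorted[10] = qpppqqq$qppqpqpp  (last char: 'p')
  sorted[11] = qppqpppqqq$qppqp  (last char: 'p')
  sorted[12] = qppqpqppqpppqqq$  (last char: '$')
  sorted[13] = qpqppqpppqqq$qpp  (last char: 'p')
  sorted[14] = qq$qppqpqppqpppq  (last char: 'q')
  sorted[15] = qqq$qppqpqppqppp  (last char: 'p')
Last column: qqqqppqppqpp$pqp
Original string S is at sorted index 12

Answer: qqqqppqppqpp$pqp
12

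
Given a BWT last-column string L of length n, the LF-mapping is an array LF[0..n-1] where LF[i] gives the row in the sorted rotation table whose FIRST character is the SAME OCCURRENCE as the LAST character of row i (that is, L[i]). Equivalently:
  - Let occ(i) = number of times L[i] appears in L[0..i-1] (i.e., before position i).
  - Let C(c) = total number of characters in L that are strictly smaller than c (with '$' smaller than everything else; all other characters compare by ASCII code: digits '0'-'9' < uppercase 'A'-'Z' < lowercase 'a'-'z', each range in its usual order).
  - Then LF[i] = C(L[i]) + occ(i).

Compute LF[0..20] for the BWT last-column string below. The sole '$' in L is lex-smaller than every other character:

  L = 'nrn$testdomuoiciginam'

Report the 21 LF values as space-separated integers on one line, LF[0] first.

Answer: 11 16 12 0 18 4 17 19 3 14 9 20 15 6 2 7 5 8 13 1 10

Derivation:
Char counts: '$':1, 'a':1, 'c':1, 'd':1, 'e':1, 'g':1, 'i':3, 'm':2, 'n':3, 'o':2, 'r':1, 's':1, 't':2, 'u':1
C (first-col start): C('$')=0, C('a')=1, C('c')=2, C('d')=3, C('e')=4, C('g')=5, C('i')=6, C('m')=9, C('n')=11, C('o')=14, C('r')=16, C('s')=17, C('t')=18, C('u')=20
L[0]='n': occ=0, LF[0]=C('n')+0=11+0=11
L[1]='r': occ=0, LF[1]=C('r')+0=16+0=16
L[2]='n': occ=1, LF[2]=C('n')+1=11+1=12
L[3]='$': occ=0, LF[3]=C('$')+0=0+0=0
L[4]='t': occ=0, LF[4]=C('t')+0=18+0=18
L[5]='e': occ=0, LF[5]=C('e')+0=4+0=4
L[6]='s': occ=0, LF[6]=C('s')+0=17+0=17
L[7]='t': occ=1, LF[7]=C('t')+1=18+1=19
L[8]='d': occ=0, LF[8]=C('d')+0=3+0=3
L[9]='o': occ=0, LF[9]=C('o')+0=14+0=14
L[10]='m': occ=0, LF[10]=C('m')+0=9+0=9
L[11]='u': occ=0, LF[11]=C('u')+0=20+0=20
L[12]='o': occ=1, LF[12]=C('o')+1=14+1=15
L[13]='i': occ=0, LF[13]=C('i')+0=6+0=6
L[14]='c': occ=0, LF[14]=C('c')+0=2+0=2
L[15]='i': occ=1, LF[15]=C('i')+1=6+1=7
L[16]='g': occ=0, LF[16]=C('g')+0=5+0=5
L[17]='i': occ=2, LF[17]=C('i')+2=6+2=8
L[18]='n': occ=2, LF[18]=C('n')+2=11+2=13
L[19]='a': occ=0, LF[19]=C('a')+0=1+0=1
L[20]='m': occ=1, LF[20]=C('m')+1=9+1=10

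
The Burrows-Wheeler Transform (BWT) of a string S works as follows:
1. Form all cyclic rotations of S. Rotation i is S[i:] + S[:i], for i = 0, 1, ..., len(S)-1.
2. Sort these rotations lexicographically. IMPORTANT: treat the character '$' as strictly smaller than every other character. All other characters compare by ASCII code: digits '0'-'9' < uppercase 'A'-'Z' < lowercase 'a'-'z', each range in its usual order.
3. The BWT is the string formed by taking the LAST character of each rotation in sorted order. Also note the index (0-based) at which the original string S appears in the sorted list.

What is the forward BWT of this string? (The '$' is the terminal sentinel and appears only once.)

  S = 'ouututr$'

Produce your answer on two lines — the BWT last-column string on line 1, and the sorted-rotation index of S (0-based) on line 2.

All 8 rotations (rotation i = S[i:]+S[:i]):
  rot[0] = ouututr$
  rot[1] = uututr$o
  rot[2] = ututr$ou
  rot[3] = tutr$ouu
  rot[4] = utr$ouut
  rot[5] = tr$ouutu
  rot[6] = r$ouutut
  rot[7] = $ouututr
Sorted (with $ < everything):
  sorted[0] = $ouututr  (last char: 'r')
  sorted[1] = ouututr$  (last char: '$')
  sorted[2] = r$ouutut  (last char: 't')
  sorted[3] = tr$ouutu  (last char: 'u')
  sorted[4] = tutr$ouu  (last char: 'u')
  sorted[5] = utr$ouut  (last char: 't')
  sorted[6] = ututr$ou  (last char: 'u')
  sorted[7] = uututr$o  (last char: 'o')
Last column: r$tuutuo
Original string S is at sorted index 1

Answer: r$tuutuo
1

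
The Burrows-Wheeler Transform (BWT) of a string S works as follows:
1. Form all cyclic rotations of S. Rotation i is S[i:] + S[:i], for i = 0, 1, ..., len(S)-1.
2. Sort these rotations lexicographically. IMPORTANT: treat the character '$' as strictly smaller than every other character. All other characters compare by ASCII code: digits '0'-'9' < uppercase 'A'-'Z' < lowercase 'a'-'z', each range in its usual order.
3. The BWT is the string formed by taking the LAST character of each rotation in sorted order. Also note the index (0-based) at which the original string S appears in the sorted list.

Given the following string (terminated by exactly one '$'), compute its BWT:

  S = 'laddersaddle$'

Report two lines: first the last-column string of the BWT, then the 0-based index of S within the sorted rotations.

Answer: elsaaddld$der
9

Derivation:
All 13 rotations (rotation i = S[i:]+S[:i]):
  rot[0] = laddersaddle$
  rot[1] = addersaddle$l
  rot[2] = ddersaddle$la
  rot[3] = dersaddle$lad
  rot[4] = ersaddle$ladd
  rot[5] = rsaddle$ladde
  rot[6] = saddle$ladder
  rot[7] = addle$ladders
  rot[8] = ddle$laddersa
  rot[9] = dle$laddersad
  rot[10] = le$laddersadd
  rot[11] = e$laddersaddl
  rot[12] = $laddersaddle
Sorted (with $ < everything):
  sorted[0] = $laddersaddle  (last char: 'e')
  sorted[1] = addersaddle$l  (last char: 'l')
  sorted[2] = addle$ladders  (last char: 's')
  sorted[3] = ddersaddle$la  (last char: 'a')
  sorted[4] = ddle$laddersa  (last char: 'a')
  sorted[5] = dersaddle$lad  (last char: 'd')
  sorted[6] = dle$laddersad  (last char: 'd')
  sorted[7] = e$laddersaddl  (last char: 'l')
  sorted[8] = ersaddle$ladd  (last char: 'd')
  sorted[9] = laddersaddle$  (last char: '$')
  sorted[10] = le$laddersadd  (last char: 'd')
  sorted[11] = rsaddle$ladde  (last char: 'e')
  sorted[12] = saddle$ladder  (last char: 'r')
Last column: elsaaddld$der
Original string S is at sorted index 9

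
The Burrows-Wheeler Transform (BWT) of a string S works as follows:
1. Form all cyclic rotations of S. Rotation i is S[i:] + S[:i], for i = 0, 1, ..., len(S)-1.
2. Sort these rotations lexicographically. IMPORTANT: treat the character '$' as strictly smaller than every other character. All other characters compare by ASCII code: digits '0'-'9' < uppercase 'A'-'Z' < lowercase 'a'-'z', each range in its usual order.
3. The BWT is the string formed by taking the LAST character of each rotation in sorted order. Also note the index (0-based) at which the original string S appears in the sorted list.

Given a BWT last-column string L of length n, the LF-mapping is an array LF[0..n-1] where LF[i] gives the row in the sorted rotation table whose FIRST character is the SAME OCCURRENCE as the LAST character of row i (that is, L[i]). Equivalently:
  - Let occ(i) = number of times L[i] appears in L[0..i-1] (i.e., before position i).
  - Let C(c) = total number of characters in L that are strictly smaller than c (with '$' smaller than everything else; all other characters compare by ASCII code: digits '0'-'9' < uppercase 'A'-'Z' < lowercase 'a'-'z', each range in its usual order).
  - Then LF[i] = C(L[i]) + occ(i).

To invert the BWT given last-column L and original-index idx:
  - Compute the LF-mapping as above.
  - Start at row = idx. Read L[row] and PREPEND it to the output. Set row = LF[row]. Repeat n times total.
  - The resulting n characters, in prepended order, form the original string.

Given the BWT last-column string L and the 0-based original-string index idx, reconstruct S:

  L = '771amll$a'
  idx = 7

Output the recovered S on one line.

LF mapping: 2 3 1 4 8 6 7 0 5
Walk LF starting at row 7, prepending L[row]:
  step 1: row=7, L[7]='$', prepend. Next row=LF[7]=0
  step 2: row=0, L[0]='7', prepend. Next row=LF[0]=2
  step 3: row=2, L[2]='1', prepend. Next row=LF[2]=1
  step 4: row=1, L[1]='7', prepend. Next row=LF[1]=3
  step 5: row=3, L[3]='a', prepend. Next row=LF[3]=4
  step 6: row=4, L[4]='m', prepend. Next row=LF[4]=8
  step 7: row=8, L[8]='a', prepend. Next row=LF[8]=5
  step 8: row=5, L[5]='l', prepend. Next row=LF[5]=6
  step 9: row=6, L[6]='l', prepend. Next row=LF[6]=7
Reversed output: llama717$

Answer: llama717$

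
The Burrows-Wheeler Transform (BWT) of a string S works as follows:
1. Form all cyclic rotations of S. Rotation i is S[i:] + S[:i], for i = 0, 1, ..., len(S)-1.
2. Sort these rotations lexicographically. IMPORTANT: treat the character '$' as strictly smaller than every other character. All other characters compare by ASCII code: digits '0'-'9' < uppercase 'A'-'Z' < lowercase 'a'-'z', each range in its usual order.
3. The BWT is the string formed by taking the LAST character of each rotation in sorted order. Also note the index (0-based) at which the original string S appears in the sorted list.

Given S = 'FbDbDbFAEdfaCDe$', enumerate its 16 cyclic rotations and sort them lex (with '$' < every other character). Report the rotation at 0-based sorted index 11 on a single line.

All 16 rotations (rotation i = S[i:]+S[:i]):
  rot[0] = FbDbDbFAEdfaCDe$
  rot[1] = bDbDbFAEdfaCDe$F
  rot[2] = DbDbFAEdfaCDe$Fb
  rot[3] = bDbFAEdfaCDe$FbD
  rot[4] = DbFAEdfaCDe$FbDb
  rot[5] = bFAEdfaCDe$FbDbD
  rot[6] = FAEdfaCDe$FbDbDb
  rot[7] = AEdfaCDe$FbDbDbF
  rot[8] = EdfaCDe$FbDbDbFA
  rot[9] = dfaCDe$FbDbDbFAE
  rot[10] = faCDe$FbDbDbFAEd
  rot[11] = aCDe$FbDbDbFAEdf
  rot[12] = CDe$FbDbDbFAEdfa
  rot[13] = De$FbDbDbFAEdfaC
  rot[14] = e$FbDbDbFAEdfaCD
  rot[15] = $FbDbDbFAEdfaCDe
Sorted (with $ < everything):
  sorted[0] = $FbDbDbFAEdfaCDe
  sorted[1] = AEdfaCDe$FbDbDbF
  sorted[2] = CDe$FbDbDbFAEdfa
  sorted[3] = DbDbFAEdfaCDe$Fb
  sorted[4] = DbFAEdfaCDe$FbDb
  sorted[5] = De$FbDbDbFAEdfaC
  sorted[6] = EdfaCDe$FbDbDbFA
  sorted[7] = FAEdfaCDe$FbDbDb
  sorted[8] = FbDbDbFAEdfaCDe$
  sorted[9] = aCDe$FbDbDbFAEdf
  sorted[10] = bDbDbFAEdfaCDe$F
  sorted[11] = bDbFAEdfaCDe$FbD
  sorted[12] = bFAEdfaCDe$FbDbD
  sorted[13] = dfaCDe$FbDbDbFAE
  sorted[14] = e$FbDbDbFAEdfaCD
  sorted[15] = faCDe$FbDbDbFAEd
sorted[11] = bDbFAEdfaCDe$FbD

Answer: bDbFAEdfaCDe$FbD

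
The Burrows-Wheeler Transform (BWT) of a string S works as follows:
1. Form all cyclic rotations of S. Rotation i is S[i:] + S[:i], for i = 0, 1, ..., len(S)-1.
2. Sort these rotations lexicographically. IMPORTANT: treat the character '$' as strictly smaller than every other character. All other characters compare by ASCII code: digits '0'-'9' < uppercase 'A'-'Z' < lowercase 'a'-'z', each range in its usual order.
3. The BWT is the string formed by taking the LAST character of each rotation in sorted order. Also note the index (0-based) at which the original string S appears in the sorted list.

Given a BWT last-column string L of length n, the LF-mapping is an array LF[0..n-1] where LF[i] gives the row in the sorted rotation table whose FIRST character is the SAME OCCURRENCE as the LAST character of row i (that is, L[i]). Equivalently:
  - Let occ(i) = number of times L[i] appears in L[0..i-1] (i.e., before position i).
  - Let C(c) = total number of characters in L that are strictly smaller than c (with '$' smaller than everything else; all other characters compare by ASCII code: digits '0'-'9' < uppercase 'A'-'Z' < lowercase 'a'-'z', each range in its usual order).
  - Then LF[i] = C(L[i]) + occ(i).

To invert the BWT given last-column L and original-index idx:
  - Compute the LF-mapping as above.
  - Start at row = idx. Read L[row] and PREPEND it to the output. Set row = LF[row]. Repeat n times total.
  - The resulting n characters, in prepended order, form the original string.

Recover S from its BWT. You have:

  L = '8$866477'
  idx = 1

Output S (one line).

Answer: 4786678$

Derivation:
LF mapping: 6 0 7 2 3 1 4 5
Walk LF starting at row 1, prepending L[row]:
  step 1: row=1, L[1]='$', prepend. Next row=LF[1]=0
  step 2: row=0, L[0]='8', prepend. Next row=LF[0]=6
  step 3: row=6, L[6]='7', prepend. Next row=LF[6]=4
  step 4: row=4, L[4]='6', prepend. Next row=LF[4]=3
  step 5: row=3, L[3]='6', prepend. Next row=LF[3]=2
  step 6: row=2, L[2]='8', prepend. Next row=LF[2]=7
  step 7: row=7, L[7]='7', prepend. Next row=LF[7]=5
  step 8: row=5, L[5]='4', prepend. Next row=LF[5]=1
Reversed output: 4786678$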